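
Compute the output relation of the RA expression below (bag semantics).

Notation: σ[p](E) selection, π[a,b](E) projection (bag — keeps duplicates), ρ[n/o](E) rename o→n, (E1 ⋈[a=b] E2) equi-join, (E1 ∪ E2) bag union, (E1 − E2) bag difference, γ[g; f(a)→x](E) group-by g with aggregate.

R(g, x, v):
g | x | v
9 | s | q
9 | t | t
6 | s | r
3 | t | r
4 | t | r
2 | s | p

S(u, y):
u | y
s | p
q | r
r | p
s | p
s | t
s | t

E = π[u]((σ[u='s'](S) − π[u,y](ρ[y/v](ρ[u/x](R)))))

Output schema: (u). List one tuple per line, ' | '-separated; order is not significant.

Per-node cardinality:
  S → 6
  σ[u='s'](S) → 4
  R → 6
  ρ[u/x](R) → 6
  ρ[y/v](ρ[u/x](R)) → 6
  π[u,y](ρ[y/v](ρ[u/x](R))) → 6
  (σ[u='s'](S) − π[u,y](ρ[y/v](ρ[u/x](R)))) → 3
  π[u]((σ[u='s'](S) − π[u,y](ρ[y/v](ρ[u/x](R))))) → 3

== RESULT ==
u
s
s
s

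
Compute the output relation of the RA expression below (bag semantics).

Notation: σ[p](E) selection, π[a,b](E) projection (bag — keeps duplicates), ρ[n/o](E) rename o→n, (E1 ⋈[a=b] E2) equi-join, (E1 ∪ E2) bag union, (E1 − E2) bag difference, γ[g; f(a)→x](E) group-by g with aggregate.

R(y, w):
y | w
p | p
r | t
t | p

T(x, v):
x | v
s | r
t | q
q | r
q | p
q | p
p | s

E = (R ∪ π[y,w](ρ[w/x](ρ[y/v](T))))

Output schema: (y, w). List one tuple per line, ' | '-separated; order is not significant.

Per-node cardinality:
  R → 3
  T → 6
  ρ[y/v](T) → 6
  ρ[w/x](ρ[y/v](T)) → 6
  π[y,w](ρ[w/x](ρ[y/v](T))) → 6
  (R ∪ π[y,w](ρ[w/x](ρ[y/v](T)))) → 9

== RESULT ==
y | w
p | p
p | q
p | q
q | t
r | q
r | s
r | t
s | p
t | p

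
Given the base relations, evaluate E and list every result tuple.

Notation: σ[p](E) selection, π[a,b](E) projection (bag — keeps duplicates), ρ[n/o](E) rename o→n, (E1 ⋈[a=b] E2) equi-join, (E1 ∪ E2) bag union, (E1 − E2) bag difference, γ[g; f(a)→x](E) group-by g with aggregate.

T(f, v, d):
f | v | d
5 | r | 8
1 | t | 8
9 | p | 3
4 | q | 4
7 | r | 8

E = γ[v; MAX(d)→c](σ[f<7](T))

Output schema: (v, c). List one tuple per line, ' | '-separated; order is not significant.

Stepwise |·|:
  T → 5
  σ[f<7](T) → 3
  γ[v; MAX(d)→c](σ[f<7](T)) → 3

== RESULT ==
v | c
q | 4
r | 8
t | 8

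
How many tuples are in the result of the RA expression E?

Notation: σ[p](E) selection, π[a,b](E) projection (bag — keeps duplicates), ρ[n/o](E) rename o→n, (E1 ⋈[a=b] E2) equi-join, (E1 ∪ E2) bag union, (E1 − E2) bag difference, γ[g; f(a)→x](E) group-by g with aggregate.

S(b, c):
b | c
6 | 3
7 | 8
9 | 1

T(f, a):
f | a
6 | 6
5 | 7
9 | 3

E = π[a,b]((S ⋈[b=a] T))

Row counts bottom-up:
  S → 3
  T → 3
  (S ⋈[b=a] T) → 2
  π[a,b]((S ⋈[b=a] T)) → 2

|E| = 2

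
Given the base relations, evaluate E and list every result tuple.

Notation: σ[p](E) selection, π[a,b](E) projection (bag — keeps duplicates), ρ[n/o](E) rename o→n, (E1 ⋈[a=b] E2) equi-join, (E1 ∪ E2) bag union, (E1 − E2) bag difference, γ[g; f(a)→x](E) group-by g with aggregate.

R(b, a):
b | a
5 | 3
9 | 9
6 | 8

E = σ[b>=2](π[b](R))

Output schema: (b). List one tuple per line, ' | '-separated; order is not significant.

Per-node cardinality:
  R → 3
  π[b](R) → 3
  σ[b>=2](π[b](R)) → 3

== RESULT ==
b
5
6
9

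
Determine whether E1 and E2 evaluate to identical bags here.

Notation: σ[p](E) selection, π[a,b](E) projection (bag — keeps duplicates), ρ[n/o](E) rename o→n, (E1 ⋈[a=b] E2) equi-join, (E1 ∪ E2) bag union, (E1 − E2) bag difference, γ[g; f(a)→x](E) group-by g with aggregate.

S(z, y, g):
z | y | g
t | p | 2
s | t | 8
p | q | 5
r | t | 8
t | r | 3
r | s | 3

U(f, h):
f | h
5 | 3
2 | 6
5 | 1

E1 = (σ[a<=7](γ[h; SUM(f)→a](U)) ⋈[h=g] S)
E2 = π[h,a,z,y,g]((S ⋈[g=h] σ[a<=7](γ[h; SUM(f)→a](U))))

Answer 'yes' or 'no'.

E1 row counts bottom-up:
  U → 3
  γ[h; SUM(f)→a](U) → 3
  σ[a<=7](γ[h; SUM(f)→a](U)) → 3
  S → 6
  (σ[a<=7](γ[h; SUM(f)→a](U)) ⋈[h=g] S) → 2
E2 row counts bottom-up:
  S → 6
  U → 3
  γ[h; SUM(f)→a](U) → 3
  σ[a<=7](γ[h; SUM(f)→a](U)) → 3
  (S ⋈[g=h] σ[a<=7](γ[h; SUM(f)→a](U))) → 2
  π[h,a,z,y,g]((S ⋈[g=h] σ[a<=7](γ[h; SUM(f)→a](U)))) → 2

E1 and E2 produce the same multiset:
h | a | z | y | g
3 | 5 | r | s | 3
3 | 5 | t | r | 3

yes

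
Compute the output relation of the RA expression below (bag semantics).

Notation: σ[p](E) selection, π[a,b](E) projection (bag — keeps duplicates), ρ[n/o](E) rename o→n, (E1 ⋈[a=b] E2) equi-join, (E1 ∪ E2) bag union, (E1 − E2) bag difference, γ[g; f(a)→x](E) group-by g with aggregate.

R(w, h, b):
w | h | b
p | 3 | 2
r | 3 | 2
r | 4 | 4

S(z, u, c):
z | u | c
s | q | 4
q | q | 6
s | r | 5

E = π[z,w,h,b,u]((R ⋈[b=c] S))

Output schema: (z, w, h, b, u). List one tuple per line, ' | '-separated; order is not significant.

Stepwise |·|:
  R → 3
  S → 3
  (R ⋈[b=c] S) → 1
  π[z,w,h,b,u]((R ⋈[b=c] S)) → 1

== RESULT ==
z | w | h | b | u
s | r | 4 | 4 | q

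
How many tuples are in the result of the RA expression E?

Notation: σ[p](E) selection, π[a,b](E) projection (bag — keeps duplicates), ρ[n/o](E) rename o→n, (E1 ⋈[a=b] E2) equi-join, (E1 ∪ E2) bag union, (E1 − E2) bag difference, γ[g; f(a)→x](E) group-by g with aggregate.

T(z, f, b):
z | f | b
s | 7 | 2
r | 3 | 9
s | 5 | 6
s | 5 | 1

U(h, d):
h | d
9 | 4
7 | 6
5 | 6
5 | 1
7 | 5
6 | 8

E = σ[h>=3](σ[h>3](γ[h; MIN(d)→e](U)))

Per-node cardinality:
  U → 6
  γ[h; MIN(d)→e](U) → 4
  σ[h>3](γ[h; MIN(d)→e](U)) → 4
  σ[h>=3](σ[h>3](γ[h; MIN(d)→e](U))) → 4

|E| = 4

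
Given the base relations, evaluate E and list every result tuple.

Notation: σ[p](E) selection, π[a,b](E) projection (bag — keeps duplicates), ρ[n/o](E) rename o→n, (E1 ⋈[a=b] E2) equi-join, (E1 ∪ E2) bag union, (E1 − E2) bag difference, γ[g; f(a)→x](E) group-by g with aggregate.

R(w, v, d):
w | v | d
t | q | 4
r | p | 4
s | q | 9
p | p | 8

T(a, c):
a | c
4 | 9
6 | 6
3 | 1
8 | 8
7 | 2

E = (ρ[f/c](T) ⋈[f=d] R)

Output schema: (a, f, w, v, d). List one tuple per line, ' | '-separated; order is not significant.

Stepwise |·|:
  T → 5
  ρ[f/c](T) → 5
  R → 4
  (ρ[f/c](T) ⋈[f=d] R) → 2

== RESULT ==
a | f | w | v | d
4 | 9 | s | q | 9
8 | 8 | p | p | 8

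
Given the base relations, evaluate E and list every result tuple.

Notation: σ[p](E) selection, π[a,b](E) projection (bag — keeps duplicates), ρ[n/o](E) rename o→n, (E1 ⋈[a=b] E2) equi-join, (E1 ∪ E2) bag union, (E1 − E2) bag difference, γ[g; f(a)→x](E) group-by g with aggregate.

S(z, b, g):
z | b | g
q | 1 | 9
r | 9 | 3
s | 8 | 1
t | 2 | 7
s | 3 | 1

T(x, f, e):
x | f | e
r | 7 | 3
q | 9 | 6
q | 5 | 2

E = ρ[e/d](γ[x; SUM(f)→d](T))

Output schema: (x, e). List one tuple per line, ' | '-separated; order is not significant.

Per-node cardinality:
  T → 3
  γ[x; SUM(f)→d](T) → 2
  ρ[e/d](γ[x; SUM(f)→d](T)) → 2

== RESULT ==
x | e
q | 14
r | 7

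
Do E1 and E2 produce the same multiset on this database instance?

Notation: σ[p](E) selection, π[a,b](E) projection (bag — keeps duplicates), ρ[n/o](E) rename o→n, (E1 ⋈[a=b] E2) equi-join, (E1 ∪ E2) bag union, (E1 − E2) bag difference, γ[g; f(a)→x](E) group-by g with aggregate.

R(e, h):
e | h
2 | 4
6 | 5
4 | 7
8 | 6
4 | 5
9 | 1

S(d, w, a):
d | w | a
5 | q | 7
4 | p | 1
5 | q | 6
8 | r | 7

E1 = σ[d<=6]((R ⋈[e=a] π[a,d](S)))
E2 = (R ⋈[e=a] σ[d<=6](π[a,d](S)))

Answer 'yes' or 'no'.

E1 subexpression sizes:
  R → 6
  S → 4
  π[a,d](S) → 4
  (R ⋈[e=a] π[a,d](S)) → 1
  σ[d<=6]((R ⋈[e=a] π[a,d](S))) → 1
E2 subexpression sizes:
  R → 6
  S → 4
  π[a,d](S) → 4
  σ[d<=6](π[a,d](S)) → 3
  (R ⋈[e=a] σ[d<=6](π[a,d](S))) → 1

E1 and E2 produce the same multiset:
e | h | a | d
6 | 5 | 6 | 5

yes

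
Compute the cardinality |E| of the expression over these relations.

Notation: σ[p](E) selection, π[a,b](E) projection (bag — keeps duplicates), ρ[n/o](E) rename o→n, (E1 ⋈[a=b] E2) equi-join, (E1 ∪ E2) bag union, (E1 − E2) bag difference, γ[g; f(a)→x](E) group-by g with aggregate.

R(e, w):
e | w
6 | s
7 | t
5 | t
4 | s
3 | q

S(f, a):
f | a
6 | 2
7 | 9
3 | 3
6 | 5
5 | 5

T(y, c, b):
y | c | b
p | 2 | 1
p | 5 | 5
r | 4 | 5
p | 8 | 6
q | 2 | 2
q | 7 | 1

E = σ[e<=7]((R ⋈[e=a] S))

Per-node cardinality:
  R → 5
  S → 5
  (R ⋈[e=a] S) → 3
  σ[e<=7]((R ⋈[e=a] S)) → 3

|E| = 3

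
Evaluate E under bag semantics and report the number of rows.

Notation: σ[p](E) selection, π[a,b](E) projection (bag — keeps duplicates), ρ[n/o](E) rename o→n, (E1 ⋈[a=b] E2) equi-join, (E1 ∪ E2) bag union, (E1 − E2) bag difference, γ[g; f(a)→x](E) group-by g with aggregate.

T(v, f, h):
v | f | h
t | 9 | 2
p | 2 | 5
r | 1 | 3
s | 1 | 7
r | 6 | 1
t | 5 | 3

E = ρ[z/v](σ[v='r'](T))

Stepwise |·|:
  T → 6
  σ[v='r'](T) → 2
  ρ[z/v](σ[v='r'](T)) → 2

|E| = 2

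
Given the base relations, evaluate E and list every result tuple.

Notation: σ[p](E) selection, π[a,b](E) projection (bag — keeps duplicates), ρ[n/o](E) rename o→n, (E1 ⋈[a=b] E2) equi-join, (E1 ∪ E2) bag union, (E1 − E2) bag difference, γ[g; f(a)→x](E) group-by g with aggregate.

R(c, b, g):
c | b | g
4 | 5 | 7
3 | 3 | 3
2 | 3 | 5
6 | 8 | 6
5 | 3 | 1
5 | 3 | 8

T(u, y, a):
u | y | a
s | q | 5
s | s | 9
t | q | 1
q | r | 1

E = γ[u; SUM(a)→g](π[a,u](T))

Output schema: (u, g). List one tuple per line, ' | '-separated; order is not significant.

Stepwise |·|:
  T → 4
  π[a,u](T) → 4
  γ[u; SUM(a)→g](π[a,u](T)) → 3

== RESULT ==
u | g
q | 1
s | 14
t | 1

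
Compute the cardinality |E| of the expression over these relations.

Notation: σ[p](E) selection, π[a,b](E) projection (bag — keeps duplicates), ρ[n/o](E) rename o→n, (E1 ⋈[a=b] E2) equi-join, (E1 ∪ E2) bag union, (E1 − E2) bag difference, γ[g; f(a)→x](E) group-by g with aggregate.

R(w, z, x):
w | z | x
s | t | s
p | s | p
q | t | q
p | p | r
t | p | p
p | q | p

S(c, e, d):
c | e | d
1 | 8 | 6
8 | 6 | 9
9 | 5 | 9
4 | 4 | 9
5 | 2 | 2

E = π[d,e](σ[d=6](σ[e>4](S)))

Per-node cardinality:
  S → 5
  σ[e>4](S) → 3
  σ[d=6](σ[e>4](S)) → 1
  π[d,e](σ[d=6](σ[e>4](S))) → 1

|E| = 1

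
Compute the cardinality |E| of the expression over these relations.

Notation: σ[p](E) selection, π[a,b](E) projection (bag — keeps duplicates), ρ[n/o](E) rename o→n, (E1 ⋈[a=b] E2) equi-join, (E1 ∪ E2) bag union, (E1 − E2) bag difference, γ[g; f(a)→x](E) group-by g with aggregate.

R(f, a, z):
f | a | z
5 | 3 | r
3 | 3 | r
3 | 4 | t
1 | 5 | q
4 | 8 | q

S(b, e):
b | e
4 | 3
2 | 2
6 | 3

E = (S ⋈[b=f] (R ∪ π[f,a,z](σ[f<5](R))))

Stepwise |·|:
  S → 3
  R → 5
  R → 5
  σ[f<5](R) → 4
  π[f,a,z](σ[f<5](R)) → 4
  (R ∪ π[f,a,z](σ[f<5](R))) → 9
  (S ⋈[b=f] (R ∪ π[f,a,z](σ[f<5](R)))) → 2

|E| = 2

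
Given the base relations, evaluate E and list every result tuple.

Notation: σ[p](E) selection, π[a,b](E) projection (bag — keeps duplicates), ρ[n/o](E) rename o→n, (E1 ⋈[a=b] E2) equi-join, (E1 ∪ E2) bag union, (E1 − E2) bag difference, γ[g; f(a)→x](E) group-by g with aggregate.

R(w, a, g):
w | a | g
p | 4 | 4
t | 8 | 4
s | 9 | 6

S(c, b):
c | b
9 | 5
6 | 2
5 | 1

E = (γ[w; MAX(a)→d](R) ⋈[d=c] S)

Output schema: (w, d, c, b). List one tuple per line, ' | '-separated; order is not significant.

Row counts bottom-up:
  R → 3
  γ[w; MAX(a)→d](R) → 3
  S → 3
  (γ[w; MAX(a)→d](R) ⋈[d=c] S) → 1

== RESULT ==
w | d | c | b
s | 9 | 9 | 5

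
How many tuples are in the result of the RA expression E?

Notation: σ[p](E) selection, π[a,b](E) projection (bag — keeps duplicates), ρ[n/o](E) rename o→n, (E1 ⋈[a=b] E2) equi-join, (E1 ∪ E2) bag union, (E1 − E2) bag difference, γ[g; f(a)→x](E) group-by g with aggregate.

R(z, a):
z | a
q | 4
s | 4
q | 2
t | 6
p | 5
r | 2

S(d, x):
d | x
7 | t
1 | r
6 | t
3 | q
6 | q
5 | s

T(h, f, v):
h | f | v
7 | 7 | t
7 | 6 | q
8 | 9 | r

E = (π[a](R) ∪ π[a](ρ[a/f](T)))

Subexpression sizes:
  R → 6
  π[a](R) → 6
  T → 3
  ρ[a/f](T) → 3
  π[a](ρ[a/f](T)) → 3
  (π[a](R) ∪ π[a](ρ[a/f](T))) → 9

|E| = 9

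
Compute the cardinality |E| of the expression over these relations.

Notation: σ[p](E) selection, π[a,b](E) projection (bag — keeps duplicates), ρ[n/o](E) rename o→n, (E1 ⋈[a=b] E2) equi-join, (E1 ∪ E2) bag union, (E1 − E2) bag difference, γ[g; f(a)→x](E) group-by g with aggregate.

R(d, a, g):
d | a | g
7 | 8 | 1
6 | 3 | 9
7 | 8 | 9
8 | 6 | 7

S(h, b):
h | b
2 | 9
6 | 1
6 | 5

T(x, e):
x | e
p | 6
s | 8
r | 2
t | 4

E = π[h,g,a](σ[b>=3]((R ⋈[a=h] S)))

Per-node cardinality:
  R → 4
  S → 3
  (R ⋈[a=h] S) → 2
  σ[b>=3]((R ⋈[a=h] S)) → 1
  π[h,g,a](σ[b>=3]((R ⋈[a=h] S))) → 1

|E| = 1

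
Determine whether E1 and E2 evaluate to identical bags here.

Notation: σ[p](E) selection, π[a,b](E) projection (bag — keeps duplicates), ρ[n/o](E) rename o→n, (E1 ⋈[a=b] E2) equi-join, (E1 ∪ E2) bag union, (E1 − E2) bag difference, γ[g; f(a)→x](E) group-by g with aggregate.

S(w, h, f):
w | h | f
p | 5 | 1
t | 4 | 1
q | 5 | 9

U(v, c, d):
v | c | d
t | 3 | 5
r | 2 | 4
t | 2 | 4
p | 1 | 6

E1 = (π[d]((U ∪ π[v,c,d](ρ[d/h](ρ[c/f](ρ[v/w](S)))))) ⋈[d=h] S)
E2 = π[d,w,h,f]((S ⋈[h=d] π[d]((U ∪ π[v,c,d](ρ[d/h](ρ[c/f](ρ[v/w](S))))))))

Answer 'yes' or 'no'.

E1 stepwise |·|:
  U → 4
  S → 3
  ρ[v/w](S) → 3
  ρ[c/f](ρ[v/w](S)) → 3
  ρ[d/h](ρ[c/f](ρ[v/w](S))) → 3
  π[v,c,d](ρ[d/h](ρ[c/f](ρ[v/w](S)))) → 3
  (U ∪ π[v,c,d](ρ[d/h](ρ[c/f](ρ[v/w](S))))) → 7
  π[d]((U ∪ π[v,c,d](ρ[d/h](ρ[c/f](ρ[v/w](S)))))) → 7
  S → 3
  (π[d]((U ∪ π[v,c,d](ρ[d/h](ρ[c/f](ρ[v/w](S)))))) ⋈[d=h] S) → 9
E2 stepwise |·|:
  S → 3
  U → 4
  S → 3
  ρ[v/w](S) → 3
  ρ[c/f](ρ[v/w](S)) → 3
  ρ[d/h](ρ[c/f](ρ[v/w](S))) → 3
  π[v,c,d](ρ[d/h](ρ[c/f](ρ[v/w](S)))) → 3
  (U ∪ π[v,c,d](ρ[d/h](ρ[c/f](ρ[v/w](S))))) → 7
  π[d]((U ∪ π[v,c,d](ρ[d/h](ρ[c/f](ρ[v/w](S)))))) → 7
  (S ⋈[h=d] π[d]((U ∪ π[v,c,d](ρ[d/h](ρ[c/f](ρ[v/w](S))))))) → 9
  π[d,w,h,f]((S ⋈[h=d] π[d]((U ∪ π[v,c,d](ρ[d/h](ρ[c/f](ρ[v/w](S)))))))) → 9

E1 and E2 produce the same multiset:
d | w | h | f
4 | t | 4 | 1
4 | t | 4 | 1
4 | t | 4 | 1
5 | p | 5 | 1
5 | p | 5 | 1
5 | p | 5 | 1
5 | q | 5 | 9
5 | q | 5 | 9
5 | q | 5 | 9

yes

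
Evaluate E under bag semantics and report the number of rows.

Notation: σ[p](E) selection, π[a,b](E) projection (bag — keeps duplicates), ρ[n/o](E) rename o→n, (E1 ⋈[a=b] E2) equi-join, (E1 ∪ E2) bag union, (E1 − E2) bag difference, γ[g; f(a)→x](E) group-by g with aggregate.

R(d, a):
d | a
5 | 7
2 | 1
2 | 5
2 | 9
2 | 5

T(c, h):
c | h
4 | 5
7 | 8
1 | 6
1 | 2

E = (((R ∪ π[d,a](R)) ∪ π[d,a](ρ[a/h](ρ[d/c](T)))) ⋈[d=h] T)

Per-node cardinality:
  R → 5
  R → 5
  π[d,a](R) → 5
  (R ∪ π[d,a](R)) → 10
  T → 4
  ρ[d/c](T) → 4
  ρ[a/h](ρ[d/c](T)) → 4
  π[d,a](ρ[a/h](ρ[d/c](T))) → 4
  ((R ∪ π[d,a](R)) ∪ π[d,a](ρ[a/h](ρ[d/c](T)))) → 14
  T → 4
  (((R ∪ π[d,a](R)) ∪ π[d,a](ρ[a/h](ρ[d/c](T)))) ⋈[d=h] T) → 10

|E| = 10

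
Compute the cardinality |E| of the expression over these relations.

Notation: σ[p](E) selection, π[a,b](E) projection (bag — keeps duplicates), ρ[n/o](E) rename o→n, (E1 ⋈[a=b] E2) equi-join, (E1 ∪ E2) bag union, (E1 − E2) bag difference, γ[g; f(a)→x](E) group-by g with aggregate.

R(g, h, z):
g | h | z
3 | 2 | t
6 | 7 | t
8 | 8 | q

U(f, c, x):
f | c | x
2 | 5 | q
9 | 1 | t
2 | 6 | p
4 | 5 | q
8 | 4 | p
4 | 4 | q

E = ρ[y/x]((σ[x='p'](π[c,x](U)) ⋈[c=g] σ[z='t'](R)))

Row counts bottom-up:
  U → 6
  π[c,x](U) → 6
  σ[x='p'](π[c,x](U)) → 2
  R → 3
  σ[z='t'](R) → 2
  (σ[x='p'](π[c,x](U)) ⋈[c=g] σ[z='t'](R)) → 1
  ρ[y/x]((σ[x='p'](π[c,x](U)) ⋈[c=g] σ[z='t'](R))) → 1

|E| = 1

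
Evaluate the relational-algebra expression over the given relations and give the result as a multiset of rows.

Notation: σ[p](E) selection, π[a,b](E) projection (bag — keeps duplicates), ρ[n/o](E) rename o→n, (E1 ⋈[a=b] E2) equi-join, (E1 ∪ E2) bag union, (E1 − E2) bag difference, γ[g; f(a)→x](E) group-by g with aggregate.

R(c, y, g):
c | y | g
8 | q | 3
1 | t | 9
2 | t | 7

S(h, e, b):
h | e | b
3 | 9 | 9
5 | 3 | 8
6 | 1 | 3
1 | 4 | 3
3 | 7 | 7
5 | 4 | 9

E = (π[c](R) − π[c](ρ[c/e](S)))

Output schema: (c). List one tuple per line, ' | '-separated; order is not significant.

Subexpression sizes:
  R → 3
  π[c](R) → 3
  S → 6
  ρ[c/e](S) → 6
  π[c](ρ[c/e](S)) → 6
  (π[c](R) − π[c](ρ[c/e](S))) → 2

== RESULT ==
c
2
8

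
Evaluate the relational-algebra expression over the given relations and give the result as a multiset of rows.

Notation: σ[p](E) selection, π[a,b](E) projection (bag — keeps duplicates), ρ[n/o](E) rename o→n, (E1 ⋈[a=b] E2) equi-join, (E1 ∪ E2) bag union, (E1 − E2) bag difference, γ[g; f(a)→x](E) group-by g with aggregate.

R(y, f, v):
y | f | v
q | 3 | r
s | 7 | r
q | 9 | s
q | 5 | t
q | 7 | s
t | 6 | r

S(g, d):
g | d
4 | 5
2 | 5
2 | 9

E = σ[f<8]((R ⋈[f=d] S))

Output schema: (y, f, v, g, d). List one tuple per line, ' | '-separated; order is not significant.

Subexpression sizes:
  R → 6
  S → 3
  (R ⋈[f=d] S) → 3
  σ[f<8]((R ⋈[f=d] S)) → 2

== RESULT ==
y | f | v | g | d
q | 5 | t | 2 | 5
q | 5 | t | 4 | 5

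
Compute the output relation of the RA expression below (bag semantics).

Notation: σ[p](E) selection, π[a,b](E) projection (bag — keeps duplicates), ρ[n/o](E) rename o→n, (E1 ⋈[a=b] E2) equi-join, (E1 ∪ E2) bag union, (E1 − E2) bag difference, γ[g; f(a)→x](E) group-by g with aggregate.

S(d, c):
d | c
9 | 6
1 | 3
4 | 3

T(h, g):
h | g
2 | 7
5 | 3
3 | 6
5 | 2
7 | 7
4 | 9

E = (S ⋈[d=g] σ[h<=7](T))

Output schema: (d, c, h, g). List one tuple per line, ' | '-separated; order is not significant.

Subexpression sizes:
  S → 3
  T → 6
  σ[h<=7](T) → 6
  (S ⋈[d=g] σ[h<=7](T)) → 1

== RESULT ==
d | c | h | g
9 | 6 | 4 | 9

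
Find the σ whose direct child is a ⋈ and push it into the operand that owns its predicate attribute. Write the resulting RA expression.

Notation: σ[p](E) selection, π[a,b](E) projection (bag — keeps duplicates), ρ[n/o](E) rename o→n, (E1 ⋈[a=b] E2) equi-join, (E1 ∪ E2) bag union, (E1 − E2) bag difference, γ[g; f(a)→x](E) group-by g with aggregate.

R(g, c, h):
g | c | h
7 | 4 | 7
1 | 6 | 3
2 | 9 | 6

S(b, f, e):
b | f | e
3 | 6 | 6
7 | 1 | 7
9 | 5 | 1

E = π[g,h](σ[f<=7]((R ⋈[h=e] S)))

σ filters on f, owned by the right side.
E' = π[g,h]((R ⋈[h=e] σ[f<=7](S)))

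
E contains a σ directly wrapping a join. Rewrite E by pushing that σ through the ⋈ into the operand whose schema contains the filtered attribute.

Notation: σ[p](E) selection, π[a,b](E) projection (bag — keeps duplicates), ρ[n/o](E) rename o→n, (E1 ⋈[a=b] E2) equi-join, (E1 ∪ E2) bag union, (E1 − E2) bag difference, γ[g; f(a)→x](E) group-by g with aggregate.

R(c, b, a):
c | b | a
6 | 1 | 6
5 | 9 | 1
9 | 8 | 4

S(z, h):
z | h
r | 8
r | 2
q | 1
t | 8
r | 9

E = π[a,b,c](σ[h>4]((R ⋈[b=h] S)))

σ filters on h, owned by the right side.
E' = π[a,b,c]((R ⋈[b=h] σ[h>4](S)))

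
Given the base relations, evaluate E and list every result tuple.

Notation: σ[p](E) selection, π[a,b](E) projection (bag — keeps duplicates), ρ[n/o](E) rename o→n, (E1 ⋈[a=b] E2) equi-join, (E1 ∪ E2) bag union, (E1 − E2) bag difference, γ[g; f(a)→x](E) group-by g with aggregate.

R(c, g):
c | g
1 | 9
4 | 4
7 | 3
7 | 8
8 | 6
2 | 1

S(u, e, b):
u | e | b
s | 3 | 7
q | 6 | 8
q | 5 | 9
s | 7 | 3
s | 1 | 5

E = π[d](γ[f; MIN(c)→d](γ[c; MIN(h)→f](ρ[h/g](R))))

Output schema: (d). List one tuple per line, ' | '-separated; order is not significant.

Subexpression sizes:
  R → 6
  ρ[h/g](R) → 6
  γ[c; MIN(h)→f](ρ[h/g](R)) → 5
  γ[f; MIN(c)→d](γ[c; MIN(h)→f](ρ[h/g](R))) → 5
  π[d](γ[f; MIN(c)→d](γ[c; MIN(h)→f](ρ[h/g](R)))) → 5

== RESULT ==
d
1
2
4
7
8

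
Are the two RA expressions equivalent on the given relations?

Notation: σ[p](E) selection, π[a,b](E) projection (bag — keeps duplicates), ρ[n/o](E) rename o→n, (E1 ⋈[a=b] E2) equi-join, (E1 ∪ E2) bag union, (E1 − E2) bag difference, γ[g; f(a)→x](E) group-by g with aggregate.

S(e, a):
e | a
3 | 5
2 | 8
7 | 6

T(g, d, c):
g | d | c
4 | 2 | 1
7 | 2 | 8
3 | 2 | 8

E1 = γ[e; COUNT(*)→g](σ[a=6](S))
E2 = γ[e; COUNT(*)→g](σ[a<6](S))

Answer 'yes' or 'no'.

E1 subexpression sizes:
  S → 3
  σ[a=6](S) → 1
  γ[e; COUNT(*)→g](σ[a=6](S)) → 1
E2 subexpression sizes:
  S → 3
  σ[a<6](S) → 1
  γ[e; COUNT(*)→g](σ[a<6](S)) → 1

E1 result:
e | g
7 | 1
E2 result:
e | g
3 | 1
Witness: (3, 1) appears 0× in E1 but 1× in E2.

no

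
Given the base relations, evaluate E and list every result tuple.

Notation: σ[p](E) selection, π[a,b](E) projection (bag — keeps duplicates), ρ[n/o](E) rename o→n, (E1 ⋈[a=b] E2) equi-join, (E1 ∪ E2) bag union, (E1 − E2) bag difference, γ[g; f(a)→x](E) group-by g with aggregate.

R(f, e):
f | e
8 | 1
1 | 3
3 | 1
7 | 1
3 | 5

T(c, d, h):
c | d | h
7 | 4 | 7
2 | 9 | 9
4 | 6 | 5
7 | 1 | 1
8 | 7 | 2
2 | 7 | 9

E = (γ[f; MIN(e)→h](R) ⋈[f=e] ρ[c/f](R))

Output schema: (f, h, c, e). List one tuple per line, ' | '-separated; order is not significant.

Per-node cardinality:
  R → 5
  γ[f; MIN(e)→h](R) → 4
  R → 5
  ρ[c/f](R) → 5
  (γ[f; MIN(e)→h](R) ⋈[f=e] ρ[c/f](R)) → 4

== RESULT ==
f | h | c | e
1 | 3 | 3 | 1
1 | 3 | 7 | 1
1 | 3 | 8 | 1
3 | 1 | 1 | 3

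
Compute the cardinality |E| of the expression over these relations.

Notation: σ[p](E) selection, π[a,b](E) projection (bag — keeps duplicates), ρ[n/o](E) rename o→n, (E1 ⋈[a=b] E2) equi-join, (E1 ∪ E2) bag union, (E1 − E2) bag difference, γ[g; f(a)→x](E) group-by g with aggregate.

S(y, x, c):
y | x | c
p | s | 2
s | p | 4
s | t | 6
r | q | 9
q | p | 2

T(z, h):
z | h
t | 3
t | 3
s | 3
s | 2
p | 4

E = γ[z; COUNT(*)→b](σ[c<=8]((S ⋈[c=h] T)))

Subexpression sizes:
  S → 5
  T → 5
  (S ⋈[c=h] T) → 3
  σ[c<=8]((S ⋈[c=h] T)) → 3
  γ[z; COUNT(*)→b](σ[c<=8]((S ⋈[c=h] T))) → 2

|E| = 2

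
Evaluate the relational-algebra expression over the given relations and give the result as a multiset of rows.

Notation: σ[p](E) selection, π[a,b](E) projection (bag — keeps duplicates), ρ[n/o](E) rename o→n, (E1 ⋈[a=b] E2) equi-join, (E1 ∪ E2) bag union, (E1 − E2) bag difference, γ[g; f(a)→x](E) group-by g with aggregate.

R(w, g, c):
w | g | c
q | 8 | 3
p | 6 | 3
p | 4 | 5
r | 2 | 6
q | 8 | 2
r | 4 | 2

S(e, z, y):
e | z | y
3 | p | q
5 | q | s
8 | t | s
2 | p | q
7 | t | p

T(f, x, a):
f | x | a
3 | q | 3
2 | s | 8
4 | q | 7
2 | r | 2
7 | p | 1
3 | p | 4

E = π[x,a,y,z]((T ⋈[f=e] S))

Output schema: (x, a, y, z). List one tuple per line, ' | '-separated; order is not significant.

Subexpression sizes:
  T → 6
  S → 5
  (T ⋈[f=e] S) → 5
  π[x,a,y,z]((T ⋈[f=e] S)) → 5

== RESULT ==
x | a | y | z
p | 1 | p | t
p | 4 | q | p
q | 3 | q | p
r | 2 | q | p
s | 8 | q | p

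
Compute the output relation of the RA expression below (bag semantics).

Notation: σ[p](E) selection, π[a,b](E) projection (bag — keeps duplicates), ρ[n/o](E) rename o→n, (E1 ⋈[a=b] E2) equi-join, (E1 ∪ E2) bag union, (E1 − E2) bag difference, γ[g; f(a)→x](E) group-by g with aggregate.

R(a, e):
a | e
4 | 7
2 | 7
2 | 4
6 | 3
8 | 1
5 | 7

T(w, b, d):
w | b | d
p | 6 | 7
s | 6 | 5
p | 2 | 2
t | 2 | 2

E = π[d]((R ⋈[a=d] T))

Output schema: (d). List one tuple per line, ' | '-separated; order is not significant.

Stepwise |·|:
  R → 6
  T → 4
  (R ⋈[a=d] T) → 5
  π[d]((R ⋈[a=d] T)) → 5

== RESULT ==
d
2
2
2
2
5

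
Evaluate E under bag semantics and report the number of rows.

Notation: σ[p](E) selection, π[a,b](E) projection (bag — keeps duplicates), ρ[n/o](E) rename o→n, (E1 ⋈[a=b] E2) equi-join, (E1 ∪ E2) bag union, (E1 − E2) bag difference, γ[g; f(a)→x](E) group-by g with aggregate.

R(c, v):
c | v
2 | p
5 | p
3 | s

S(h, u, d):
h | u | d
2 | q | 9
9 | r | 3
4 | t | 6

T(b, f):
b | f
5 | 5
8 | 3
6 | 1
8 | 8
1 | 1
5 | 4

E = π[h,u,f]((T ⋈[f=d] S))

Subexpression sizes:
  T → 6
  S → 3
  (T ⋈[f=d] S) → 1
  π[h,u,f]((T ⋈[f=d] S)) → 1

|E| = 1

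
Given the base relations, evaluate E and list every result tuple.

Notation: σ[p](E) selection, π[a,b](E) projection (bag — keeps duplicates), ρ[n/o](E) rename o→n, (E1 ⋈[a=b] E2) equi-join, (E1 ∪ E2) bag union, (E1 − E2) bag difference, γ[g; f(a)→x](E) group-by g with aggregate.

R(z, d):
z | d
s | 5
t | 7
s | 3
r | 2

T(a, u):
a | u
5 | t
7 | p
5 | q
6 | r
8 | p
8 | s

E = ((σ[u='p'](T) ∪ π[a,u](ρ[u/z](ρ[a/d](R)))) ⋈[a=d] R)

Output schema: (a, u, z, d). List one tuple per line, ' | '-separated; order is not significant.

Stepwise |·|:
  T → 6
  σ[u='p'](T) → 2
  R → 4
  ρ[a/d](R) → 4
  ρ[u/z](ρ[a/d](R)) → 4
  π[a,u](ρ[u/z](ρ[a/d](R))) → 4
  (σ[u='p'](T) ∪ π[a,u](ρ[u/z](ρ[a/d](R)))) → 6
  R → 4
  ((σ[u='p'](T) ∪ π[a,u](ρ[u/z](ρ[a/d](R)))) ⋈[a=d] R) → 5

== RESULT ==
a | u | z | d
2 | r | r | 2
3 | s | s | 3
5 | s | s | 5
7 | p | t | 7
7 | t | t | 7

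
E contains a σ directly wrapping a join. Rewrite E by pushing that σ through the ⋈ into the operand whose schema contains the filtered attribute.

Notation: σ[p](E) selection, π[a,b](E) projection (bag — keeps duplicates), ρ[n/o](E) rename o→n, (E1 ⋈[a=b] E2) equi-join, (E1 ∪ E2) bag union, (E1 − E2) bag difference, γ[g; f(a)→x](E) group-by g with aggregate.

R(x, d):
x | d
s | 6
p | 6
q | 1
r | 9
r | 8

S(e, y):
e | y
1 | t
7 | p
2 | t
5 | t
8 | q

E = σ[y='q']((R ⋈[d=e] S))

σ filters on y, owned by the right side.
E' = (R ⋈[d=e] σ[y='q'](S))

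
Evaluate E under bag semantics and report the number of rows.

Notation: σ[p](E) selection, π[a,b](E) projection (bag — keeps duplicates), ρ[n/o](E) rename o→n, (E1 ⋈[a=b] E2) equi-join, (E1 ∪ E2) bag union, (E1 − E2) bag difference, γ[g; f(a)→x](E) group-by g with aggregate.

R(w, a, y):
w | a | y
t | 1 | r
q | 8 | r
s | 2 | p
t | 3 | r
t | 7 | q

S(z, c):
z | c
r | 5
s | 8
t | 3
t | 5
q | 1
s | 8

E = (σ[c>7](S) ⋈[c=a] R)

Subexpression sizes:
  S → 6
  σ[c>7](S) → 2
  R → 5
  (σ[c>7](S) ⋈[c=a] R) → 2

|E| = 2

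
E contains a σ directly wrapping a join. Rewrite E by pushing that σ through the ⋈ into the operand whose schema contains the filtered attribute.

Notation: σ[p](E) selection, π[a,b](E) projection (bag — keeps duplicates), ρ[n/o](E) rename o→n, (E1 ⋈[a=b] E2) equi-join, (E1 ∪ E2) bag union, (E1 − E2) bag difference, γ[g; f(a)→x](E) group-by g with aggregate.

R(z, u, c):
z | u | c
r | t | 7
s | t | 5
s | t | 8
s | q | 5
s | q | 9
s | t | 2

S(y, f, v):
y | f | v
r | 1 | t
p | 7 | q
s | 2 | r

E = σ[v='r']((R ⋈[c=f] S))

σ filters on v, owned by the right side.
E' = (R ⋈[c=f] σ[v='r'](S))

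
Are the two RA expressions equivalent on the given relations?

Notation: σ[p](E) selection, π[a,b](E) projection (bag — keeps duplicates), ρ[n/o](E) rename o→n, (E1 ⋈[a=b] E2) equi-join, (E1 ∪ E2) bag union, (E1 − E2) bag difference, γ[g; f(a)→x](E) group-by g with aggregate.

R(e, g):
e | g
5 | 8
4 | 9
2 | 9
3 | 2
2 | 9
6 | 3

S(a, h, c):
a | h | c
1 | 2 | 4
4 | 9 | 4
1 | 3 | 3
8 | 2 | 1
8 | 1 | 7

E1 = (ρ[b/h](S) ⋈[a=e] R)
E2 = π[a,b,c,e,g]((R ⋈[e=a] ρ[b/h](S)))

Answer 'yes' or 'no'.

E1 per-node cardinality:
  S → 5
  ρ[b/h](S) → 5
  R → 6
  (ρ[b/h](S) ⋈[a=e] R) → 1
E2 per-node cardinality:
  R → 6
  S → 5
  ρ[b/h](S) → 5
  (R ⋈[e=a] ρ[b/h](S)) → 1
  π[a,b,c,e,g]((R ⋈[e=a] ρ[b/h](S))) → 1

E1 and E2 produce the same multiset:
a | b | c | e | g
4 | 9 | 4 | 4 | 9

yes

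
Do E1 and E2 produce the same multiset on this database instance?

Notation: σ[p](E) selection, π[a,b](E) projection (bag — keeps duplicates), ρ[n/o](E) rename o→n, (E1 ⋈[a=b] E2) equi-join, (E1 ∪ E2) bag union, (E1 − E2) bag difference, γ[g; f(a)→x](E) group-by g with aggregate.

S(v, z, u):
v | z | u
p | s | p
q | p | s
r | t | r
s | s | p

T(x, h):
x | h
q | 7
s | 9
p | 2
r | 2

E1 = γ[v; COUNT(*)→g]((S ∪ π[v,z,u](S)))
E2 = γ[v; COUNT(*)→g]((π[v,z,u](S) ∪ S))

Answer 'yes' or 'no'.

E1 subexpression sizes:
  S → 4
  S → 4
  π[v,z,u](S) → 4
  (S ∪ π[v,z,u](S)) → 8
  γ[v; COUNT(*)→g]((S ∪ π[v,z,u](S))) → 4
E2 subexpression sizes:
  S → 4
  π[v,z,u](S) → 4
  S → 4
  (π[v,z,u](S) ∪ S) → 8
  γ[v; COUNT(*)→g]((π[v,z,u](S) ∪ S)) → 4

E1 and E2 produce the same multiset:
v | g
p | 2
q | 2
r | 2
s | 2

yes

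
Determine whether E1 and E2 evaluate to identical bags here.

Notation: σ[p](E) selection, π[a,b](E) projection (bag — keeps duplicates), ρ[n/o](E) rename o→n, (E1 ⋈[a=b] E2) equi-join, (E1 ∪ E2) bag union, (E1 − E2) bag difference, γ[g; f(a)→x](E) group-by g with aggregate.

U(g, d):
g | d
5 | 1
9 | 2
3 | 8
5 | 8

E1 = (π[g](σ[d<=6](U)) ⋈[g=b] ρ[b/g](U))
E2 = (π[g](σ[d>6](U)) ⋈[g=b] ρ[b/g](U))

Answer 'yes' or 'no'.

E1 row counts bottom-up:
  U → 4
  σ[d<=6](U) → 2
  π[g](σ[d<=6](U)) → 2
  U → 4
  ρ[b/g](U) → 4
  (π[g](σ[d<=6](U)) ⋈[g=b] ρ[b/g](U)) → 3
E2 row counts bottom-up:
  U → 4
  σ[d>6](U) → 2
  π[g](σ[d>6](U)) → 2
  U → 4
  ρ[b/g](U) → 4
  (π[g](σ[d>6](U)) ⋈[g=b] ρ[b/g](U)) → 3

E1 result:
g | b | d
5 | 5 | 1
5 | 5 | 8
9 | 9 | 2
E2 result:
g | b | d
3 | 3 | 8
5 | 5 | 1
5 | 5 | 8
Witness: (9, 9, 2) appears 1× in E1 but 0× in E2.

no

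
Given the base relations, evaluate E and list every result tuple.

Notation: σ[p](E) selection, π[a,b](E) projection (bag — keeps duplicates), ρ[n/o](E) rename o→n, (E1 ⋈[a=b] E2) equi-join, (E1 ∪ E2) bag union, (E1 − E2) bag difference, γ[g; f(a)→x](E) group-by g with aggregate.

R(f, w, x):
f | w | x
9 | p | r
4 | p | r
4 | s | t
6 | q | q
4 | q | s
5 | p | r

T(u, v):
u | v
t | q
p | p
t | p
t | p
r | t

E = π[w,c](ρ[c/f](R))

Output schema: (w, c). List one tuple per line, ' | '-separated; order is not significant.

Per-node cardinality:
  R → 6
  ρ[c/f](R) → 6
  π[w,c](ρ[c/f](R)) → 6

== RESULT ==
w | c
p | 4
p | 5
p | 9
q | 4
q | 6
s | 4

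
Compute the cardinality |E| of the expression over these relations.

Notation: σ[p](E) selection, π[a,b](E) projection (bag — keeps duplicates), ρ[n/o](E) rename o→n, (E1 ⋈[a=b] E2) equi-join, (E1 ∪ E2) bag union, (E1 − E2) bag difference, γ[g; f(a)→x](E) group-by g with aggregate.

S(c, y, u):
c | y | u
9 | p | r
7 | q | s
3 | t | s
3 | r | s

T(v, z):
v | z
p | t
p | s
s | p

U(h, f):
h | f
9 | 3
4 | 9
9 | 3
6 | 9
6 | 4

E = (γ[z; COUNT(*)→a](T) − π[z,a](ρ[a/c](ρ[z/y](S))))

Subexpression sizes:
  T → 3
  γ[z; COUNT(*)→a](T) → 3
  S → 4
  ρ[z/y](S) → 4
  ρ[a/c](ρ[z/y](S)) → 4
  π[z,a](ρ[a/c](ρ[z/y](S))) → 4
  (γ[z; COUNT(*)→a](T) − π[z,a](ρ[a/c](ρ[z/y](S)))) → 3

|E| = 3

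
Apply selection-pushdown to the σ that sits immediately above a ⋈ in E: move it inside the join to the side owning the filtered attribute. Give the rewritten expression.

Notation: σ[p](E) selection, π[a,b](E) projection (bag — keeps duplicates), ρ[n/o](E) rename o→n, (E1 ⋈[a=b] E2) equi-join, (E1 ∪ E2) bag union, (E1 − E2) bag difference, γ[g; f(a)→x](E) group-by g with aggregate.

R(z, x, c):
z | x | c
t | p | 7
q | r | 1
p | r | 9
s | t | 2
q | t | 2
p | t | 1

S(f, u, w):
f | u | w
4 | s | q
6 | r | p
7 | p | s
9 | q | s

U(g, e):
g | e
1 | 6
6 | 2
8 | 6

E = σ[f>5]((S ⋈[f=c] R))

σ filters on f, owned by the left side.
E' = (σ[f>5](S) ⋈[f=c] R)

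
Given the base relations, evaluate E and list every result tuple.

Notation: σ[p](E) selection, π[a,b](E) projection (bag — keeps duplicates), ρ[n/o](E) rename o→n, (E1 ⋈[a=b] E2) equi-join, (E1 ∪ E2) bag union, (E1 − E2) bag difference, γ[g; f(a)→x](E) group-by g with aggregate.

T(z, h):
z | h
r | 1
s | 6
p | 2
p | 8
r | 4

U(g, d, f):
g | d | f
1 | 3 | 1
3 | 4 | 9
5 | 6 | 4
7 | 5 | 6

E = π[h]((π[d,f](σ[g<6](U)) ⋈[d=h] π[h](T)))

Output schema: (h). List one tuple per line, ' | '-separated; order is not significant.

Subexpression sizes:
  U → 4
  σ[g<6](U) → 3
  π[d,f](σ[g<6](U)) → 3
  T → 5
  π[h](T) → 5
  (π[d,f](σ[g<6](U)) ⋈[d=h] π[h](T)) → 2
  π[h]((π[d,f](σ[g<6](U)) ⋈[d=h] π[h](T))) → 2

== RESULT ==
h
4
6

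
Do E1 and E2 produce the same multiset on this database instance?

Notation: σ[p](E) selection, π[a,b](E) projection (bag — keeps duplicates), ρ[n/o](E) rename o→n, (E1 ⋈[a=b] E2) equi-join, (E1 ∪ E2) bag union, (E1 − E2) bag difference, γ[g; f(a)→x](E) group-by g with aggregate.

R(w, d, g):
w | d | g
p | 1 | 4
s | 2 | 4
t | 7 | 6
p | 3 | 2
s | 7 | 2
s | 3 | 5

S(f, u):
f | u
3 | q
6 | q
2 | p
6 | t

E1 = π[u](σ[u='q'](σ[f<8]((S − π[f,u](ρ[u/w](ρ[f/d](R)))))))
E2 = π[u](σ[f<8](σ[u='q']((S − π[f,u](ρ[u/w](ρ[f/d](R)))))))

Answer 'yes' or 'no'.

E1 row counts bottom-up:
  S → 4
  R → 6
  ρ[f/d](R) → 6
  ρ[u/w](ρ[f/d](R)) → 6
  π[f,u](ρ[u/w](ρ[f/d](R))) → 6
  (S − π[f,u](ρ[u/w](ρ[f/d](R)))) → 4
  σ[f<8]((S − π[f,u](ρ[u/w](ρ[f/d](R))))) → 4
  σ[u='q'](σ[f<8]((S − π[f,u](ρ[u/w](ρ[f/d](R)))))) → 2
  π[u](σ[u='q'](σ[f<8]((S − π[f,u](ρ[u/w](ρ[f/d](R))))))) → 2
E2 row counts bottom-up:
  S → 4
  R → 6
  ρ[f/d](R) → 6
  ρ[u/w](ρ[f/d](R)) → 6
  π[f,u](ρ[u/w](ρ[f/d](R))) → 6
  (S − π[f,u](ρ[u/w](ρ[f/d](R)))) → 4
  σ[u='q']((S − π[f,u](ρ[u/w](ρ[f/d](R))))) → 2
  σ[f<8](σ[u='q']((S − π[f,u](ρ[u/w](ρ[f/d](R)))))) → 2
  π[u](σ[f<8](σ[u='q']((S − π[f,u](ρ[u/w](ρ[f/d](R))))))) → 2

E1 and E2 produce the same multiset:
u
q
q

yes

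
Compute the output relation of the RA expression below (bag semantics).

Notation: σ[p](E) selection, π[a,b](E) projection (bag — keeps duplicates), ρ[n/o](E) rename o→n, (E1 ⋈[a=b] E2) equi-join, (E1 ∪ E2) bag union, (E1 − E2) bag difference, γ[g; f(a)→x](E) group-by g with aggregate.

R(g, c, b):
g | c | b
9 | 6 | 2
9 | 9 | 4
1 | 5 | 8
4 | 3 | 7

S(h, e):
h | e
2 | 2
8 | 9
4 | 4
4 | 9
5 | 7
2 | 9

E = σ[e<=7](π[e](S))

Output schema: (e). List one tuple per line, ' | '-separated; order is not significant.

Stepwise |·|:
  S → 6
  π[e](S) → 6
  σ[e<=7](π[e](S)) → 3

== RESULT ==
e
2
4
7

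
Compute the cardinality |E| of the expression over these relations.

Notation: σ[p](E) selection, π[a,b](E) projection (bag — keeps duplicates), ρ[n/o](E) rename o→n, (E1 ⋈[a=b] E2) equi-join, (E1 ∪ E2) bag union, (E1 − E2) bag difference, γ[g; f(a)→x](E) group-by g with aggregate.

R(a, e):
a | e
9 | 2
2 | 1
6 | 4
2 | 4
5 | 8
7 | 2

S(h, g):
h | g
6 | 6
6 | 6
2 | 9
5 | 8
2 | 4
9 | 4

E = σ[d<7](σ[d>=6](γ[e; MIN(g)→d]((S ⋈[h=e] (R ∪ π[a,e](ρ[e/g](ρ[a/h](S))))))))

Subexpression sizes:
  S → 6
  R → 6
  S → 6
  ρ[a/h](S) → 6
  ρ[e/g](ρ[a/h](S)) → 6
  π[a,e](ρ[e/g](ρ[a/h](S))) → 6
  (R ∪ π[a,e](ρ[e/g](ρ[a/h](S)))) → 12
  (S ⋈[h=e] (R ∪ π[a,e](ρ[e/g](ρ[a/h](S))))) → 9
  γ[e; MIN(g)→d]((S ⋈[h=e] (R ∪ π[a,e](ρ[e/g](ρ[a/h](S)))))) → 3
  σ[d>=6](γ[e; MIN(g)→d]((S ⋈[h=e] (R ∪ π[a,e](ρ[e/g](ρ[a/h](S))))))) → 1
  σ[d<7](σ[d>=6](γ[e; MIN(g)→d]((S ⋈[h=e] (R ∪ π[a,e](ρ[e/g](ρ[a/h](S)))))))) → 1

|E| = 1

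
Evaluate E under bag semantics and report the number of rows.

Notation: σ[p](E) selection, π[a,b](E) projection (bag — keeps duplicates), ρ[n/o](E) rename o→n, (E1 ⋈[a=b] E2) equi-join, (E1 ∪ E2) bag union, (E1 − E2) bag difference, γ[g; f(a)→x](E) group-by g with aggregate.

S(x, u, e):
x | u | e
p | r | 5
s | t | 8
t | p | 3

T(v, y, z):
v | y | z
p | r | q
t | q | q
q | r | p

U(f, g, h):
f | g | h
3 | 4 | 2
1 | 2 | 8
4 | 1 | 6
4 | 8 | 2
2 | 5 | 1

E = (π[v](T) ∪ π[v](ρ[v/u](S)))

Row counts bottom-up:
  T → 3
  π[v](T) → 3
  S → 3
  ρ[v/u](S) → 3
  π[v](ρ[v/u](S)) → 3
  (π[v](T) ∪ π[v](ρ[v/u](S))) → 6

|E| = 6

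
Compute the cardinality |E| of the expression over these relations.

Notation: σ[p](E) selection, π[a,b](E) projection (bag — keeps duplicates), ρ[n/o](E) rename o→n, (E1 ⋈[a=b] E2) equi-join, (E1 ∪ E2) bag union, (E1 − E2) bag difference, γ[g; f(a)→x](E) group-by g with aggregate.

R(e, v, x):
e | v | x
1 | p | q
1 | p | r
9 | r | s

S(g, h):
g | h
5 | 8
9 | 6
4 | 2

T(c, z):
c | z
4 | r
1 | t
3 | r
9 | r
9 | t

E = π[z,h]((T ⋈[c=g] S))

Per-node cardinality:
  T → 5
  S → 3
  (T ⋈[c=g] S) → 3
  π[z,h]((T ⋈[c=g] S)) → 3

|E| = 3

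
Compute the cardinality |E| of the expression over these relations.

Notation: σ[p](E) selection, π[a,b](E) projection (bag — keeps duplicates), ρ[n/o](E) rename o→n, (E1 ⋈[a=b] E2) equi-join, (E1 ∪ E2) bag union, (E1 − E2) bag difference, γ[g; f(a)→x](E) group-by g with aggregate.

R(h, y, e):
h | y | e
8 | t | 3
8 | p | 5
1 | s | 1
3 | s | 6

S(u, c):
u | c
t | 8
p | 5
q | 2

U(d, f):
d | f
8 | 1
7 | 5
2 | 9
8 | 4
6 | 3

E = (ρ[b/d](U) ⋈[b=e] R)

Stepwise |·|:
  U → 5
  ρ[b/d](U) → 5
  R → 4
  (ρ[b/d](U) ⋈[b=e] R) → 1

|E| = 1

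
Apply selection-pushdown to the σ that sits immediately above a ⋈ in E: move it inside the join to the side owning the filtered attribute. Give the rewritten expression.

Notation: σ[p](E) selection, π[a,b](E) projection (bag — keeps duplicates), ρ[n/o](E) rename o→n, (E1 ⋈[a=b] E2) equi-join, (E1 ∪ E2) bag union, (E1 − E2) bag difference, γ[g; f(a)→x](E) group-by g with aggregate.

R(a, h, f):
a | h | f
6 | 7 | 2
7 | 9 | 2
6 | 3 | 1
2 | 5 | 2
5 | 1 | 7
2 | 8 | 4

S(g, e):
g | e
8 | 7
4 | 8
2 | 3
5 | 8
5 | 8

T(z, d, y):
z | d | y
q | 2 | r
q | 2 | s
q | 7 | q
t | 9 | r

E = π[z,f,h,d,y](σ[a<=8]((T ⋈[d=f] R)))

σ filters on a, owned by the right side.
E' = π[z,f,h,d,y]((T ⋈[d=f] σ[a<=8](R)))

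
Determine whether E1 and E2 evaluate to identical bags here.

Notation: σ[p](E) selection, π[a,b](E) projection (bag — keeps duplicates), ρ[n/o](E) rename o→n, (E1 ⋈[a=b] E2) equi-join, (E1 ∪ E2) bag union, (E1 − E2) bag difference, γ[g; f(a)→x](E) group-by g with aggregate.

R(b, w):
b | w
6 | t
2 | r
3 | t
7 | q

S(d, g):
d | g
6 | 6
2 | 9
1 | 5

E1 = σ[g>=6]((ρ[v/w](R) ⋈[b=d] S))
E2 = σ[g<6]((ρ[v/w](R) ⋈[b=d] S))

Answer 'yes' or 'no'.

E1 per-node cardinality:
  R → 4
  ρ[v/w](R) → 4
  S → 3
  (ρ[v/w](R) ⋈[b=d] S) → 2
  σ[g>=6]((ρ[v/w](R) ⋈[b=d] S)) → 2
E2 per-node cardinality:
  R → 4
  ρ[v/w](R) → 4
  S → 3
  (ρ[v/w](R) ⋈[b=d] S) → 2
  σ[g<6]((ρ[v/w](R) ⋈[b=d] S)) → 0

E1 result:
b | v | d | g
2 | r | 2 | 9
6 | t | 6 | 6
E2 result:
b | v | d | g
(0 rows)
Witness: (6, 't', 6, 6) appears 1× in E1 but 0× in E2.

no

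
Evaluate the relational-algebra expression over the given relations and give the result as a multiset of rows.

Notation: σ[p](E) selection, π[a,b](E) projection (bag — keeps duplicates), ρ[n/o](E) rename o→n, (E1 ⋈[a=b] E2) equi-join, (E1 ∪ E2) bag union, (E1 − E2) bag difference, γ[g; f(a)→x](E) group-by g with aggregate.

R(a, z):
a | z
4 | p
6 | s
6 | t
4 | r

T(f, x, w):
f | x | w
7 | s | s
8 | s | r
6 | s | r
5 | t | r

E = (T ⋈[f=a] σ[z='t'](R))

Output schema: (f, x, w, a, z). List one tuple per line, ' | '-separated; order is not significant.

Row counts bottom-up:
  T → 4
  R → 4
  σ[z='t'](R) → 1
  (T ⋈[f=a] σ[z='t'](R)) → 1

== RESULT ==
f | x | w | a | z
6 | s | r | 6 | t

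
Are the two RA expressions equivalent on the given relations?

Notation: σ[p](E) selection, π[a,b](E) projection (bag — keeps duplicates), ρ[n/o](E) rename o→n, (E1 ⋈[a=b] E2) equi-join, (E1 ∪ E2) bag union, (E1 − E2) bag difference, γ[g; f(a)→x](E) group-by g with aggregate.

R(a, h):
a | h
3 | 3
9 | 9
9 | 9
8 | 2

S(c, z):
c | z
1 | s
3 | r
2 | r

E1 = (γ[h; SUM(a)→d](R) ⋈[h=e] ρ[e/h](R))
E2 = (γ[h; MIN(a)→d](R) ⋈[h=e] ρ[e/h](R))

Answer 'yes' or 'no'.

E1 row counts bottom-up:
  R → 4
  γ[h; SUM(a)→d](R) → 3
  R → 4
  ρ[e/h](R) → 4
  (γ[h; SUM(a)→d](R) ⋈[h=e] ρ[e/h](R)) → 4
E2 row counts bottom-up:
  R → 4
  γ[h; MIN(a)→d](R) → 3
  R → 4
  ρ[e/h](R) → 4
  (γ[h; MIN(a)→d](R) ⋈[h=e] ρ[e/h](R)) → 4

E1 result:
h | d | a | e
2 | 8 | 8 | 2
3 | 3 | 3 | 3
9 | 18 | 9 | 9
9 | 18 | 9 | 9
E2 result:
h | d | a | e
2 | 8 | 8 | 2
3 | 3 | 3 | 3
9 | 9 | 9 | 9
9 | 9 | 9 | 9
Witness: (9, 9, 9, 9) appears 0× in E1 but 2× in E2.

no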